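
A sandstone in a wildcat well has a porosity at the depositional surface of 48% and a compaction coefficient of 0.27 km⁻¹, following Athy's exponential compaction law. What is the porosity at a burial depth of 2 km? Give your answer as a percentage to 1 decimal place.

28.0%

φ = φ₀·exp(−c·d) = 0.48 × exp(−0.27 × 2) = 0.48 × exp(−0.54)
  = 0.48 × 0.5827 = 0.2797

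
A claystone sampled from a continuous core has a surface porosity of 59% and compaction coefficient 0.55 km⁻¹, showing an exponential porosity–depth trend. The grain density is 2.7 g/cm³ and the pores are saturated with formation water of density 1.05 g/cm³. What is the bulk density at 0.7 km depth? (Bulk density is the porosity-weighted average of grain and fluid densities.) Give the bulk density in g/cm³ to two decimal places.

Porosity at depth: φ = 0.59·exp(−0.55×0.7) = 0.59×0.6805 = 0.4015
Bulk density: ρ_b = (1−φ)ρ_g + φ·ρ_f = 0.5985×2.7 + 0.4015×1.05
       = 1.616 + 0.422 = 2.038 g/cm³

2.04 g/cm³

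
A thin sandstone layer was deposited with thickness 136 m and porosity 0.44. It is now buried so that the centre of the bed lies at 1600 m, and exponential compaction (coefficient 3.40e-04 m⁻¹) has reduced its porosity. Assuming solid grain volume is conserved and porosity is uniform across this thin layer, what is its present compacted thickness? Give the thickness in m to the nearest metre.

Working in km (1 km = 1000 m; k in km⁻¹ = k in m⁻¹ × 1000):
Porosity at 1.6 km: φ = 0.44·exp(−0.34×1.6) = 0.2554
Solid-volume conservation: h(1−φ) = h₀(1−φ₀) ⇒ h = h₀·(1−φ₀)/(1−φ)
h = 0.136 × (1 − 0.44)/(1 − 0.2554) = 0.136 × 0.7521 = 0.1023 km

102 m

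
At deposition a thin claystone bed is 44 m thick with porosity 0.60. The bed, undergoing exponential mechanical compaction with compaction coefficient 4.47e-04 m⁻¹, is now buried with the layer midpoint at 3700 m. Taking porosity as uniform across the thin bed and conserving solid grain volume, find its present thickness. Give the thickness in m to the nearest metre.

Working in km (1 km = 1000 m; β in km⁻¹ = β in m⁻¹ × 1000):
Porosity at 3.7 km: phi = 0.6·exp(−0.447×3.7) = 0.1148
Solid-volume conservation: h(1−phi) = h₀(1−phi₀) ⇒ h = h₀·(1−phi₀)/(1−phi)
h = 0.044 × (1 − 0.6)/(1 − 0.1148) = 0.044 × 0.4519 = 0.0199 km

20 m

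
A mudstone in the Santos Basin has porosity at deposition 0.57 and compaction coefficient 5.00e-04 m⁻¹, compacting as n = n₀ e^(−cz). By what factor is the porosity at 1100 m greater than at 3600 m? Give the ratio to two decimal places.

Working in km (1 km = 1000 m; c in km⁻¹ = c in m⁻¹ × 1000):
n(z₁)/n(z₂) = e^(−c·z₁)/e^(−c·z₂) = e^{c(z₂−z₁)}
= exp(0.5 × 2.5) = exp(1.25) = 3.4903

3.49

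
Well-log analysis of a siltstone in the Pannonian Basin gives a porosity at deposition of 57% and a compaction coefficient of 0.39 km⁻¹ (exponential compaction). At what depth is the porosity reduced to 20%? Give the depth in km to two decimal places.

Invert Athy's law: d = ln(phi₀/phi) / k
d = ln(0.57/0.2) / 0.39 = ln(2.85) / 0.39 = 1.0473 / 0.39 = 2.685 km

2.69 km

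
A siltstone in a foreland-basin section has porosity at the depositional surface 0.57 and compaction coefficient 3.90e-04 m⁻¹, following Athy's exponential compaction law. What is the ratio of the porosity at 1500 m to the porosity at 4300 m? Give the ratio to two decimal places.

2.98

Working in km (1 km = 1000 m; k in km⁻¹ = k in m⁻¹ × 1000):
n(d₁)/n(d₂) = e^(−k·d₁)/e^(−k·d₂) = e^{k(d₂−d₁)}
= exp(0.39 × 2.8) = exp(1.092) = 2.9802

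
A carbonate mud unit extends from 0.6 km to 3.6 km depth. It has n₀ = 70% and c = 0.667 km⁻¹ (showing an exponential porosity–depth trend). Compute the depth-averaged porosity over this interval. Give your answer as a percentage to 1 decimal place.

⟨n⟩ = (1/(z₂−z₁)) ∫ n₀ e^(−cz) dz = n₀·(e^(−c·z₁) − e^(−c·z₂)) / (c·(z₂−z₁))
e^(−0.667×0.6) = 0.6702; e^(−0.667×3.6) = 0.0906
⟨n⟩ = 0.7 × (0.6702 − 0.0906) / (0.667 × 3) = 0.7 × 0.2896 = 0.2028

20.3%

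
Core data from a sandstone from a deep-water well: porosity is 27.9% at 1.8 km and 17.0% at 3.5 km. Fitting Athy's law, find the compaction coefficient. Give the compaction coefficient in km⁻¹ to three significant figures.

0.291 km⁻¹

Athy: n(z) = n₀ e^(−cz) ⇒ n₁/n₂ = e^{c(z₂−z₁)} ⇒ c = ln(n₁/n₂)/(z₂−z₁)
c = ln(0.279/0.17) / (3.5 − 1.8) = ln(1.641) / 1.7 = 0.4954 / 1.7 = 0.2914 km⁻¹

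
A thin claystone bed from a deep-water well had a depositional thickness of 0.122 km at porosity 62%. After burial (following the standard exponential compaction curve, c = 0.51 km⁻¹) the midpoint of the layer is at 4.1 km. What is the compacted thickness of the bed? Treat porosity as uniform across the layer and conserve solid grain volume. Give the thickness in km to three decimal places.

0.050 km

Porosity at 4.1 km: φ = 0.62·exp(−0.51×4.1) = 0.0766
Solid-volume conservation: h(1−φ) = h₀(1−φ₀) ⇒ h = h₀·(1−φ₀)/(1−φ)
h = 0.122 × (1 − 0.62)/(1 − 0.0766) = 0.122 × 0.4115 = 0.0502 km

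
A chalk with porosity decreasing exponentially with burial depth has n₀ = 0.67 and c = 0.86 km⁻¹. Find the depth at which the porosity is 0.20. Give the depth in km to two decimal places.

1.41 km

Invert Athy's law: Z = ln(n₀/n) / c
Z = ln(0.67/0.2) / 0.86 = ln(3.35) / 0.86 = 1.2090 / 0.86 = 1.406 km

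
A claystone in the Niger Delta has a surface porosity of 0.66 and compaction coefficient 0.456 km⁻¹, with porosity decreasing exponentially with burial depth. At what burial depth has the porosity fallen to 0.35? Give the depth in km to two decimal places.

Invert Athy's law: d = ln(φ₀/φ) / c
d = ln(0.66/0.35) / 0.456 = ln(1.886) / 0.456 = 0.6343 / 0.456 = 1.391 km

1.39 km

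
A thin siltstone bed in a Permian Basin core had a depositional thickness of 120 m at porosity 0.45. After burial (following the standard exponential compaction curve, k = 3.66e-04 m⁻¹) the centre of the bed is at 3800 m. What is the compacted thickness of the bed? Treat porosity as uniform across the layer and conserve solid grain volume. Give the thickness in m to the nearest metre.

Working in km (1 km = 1000 m; k in km⁻¹ = k in m⁻¹ × 1000):
Porosity at 3.8 km: φ = 0.45·exp(−0.366×3.8) = 0.1120
Solid-volume conservation: h(1−φ) = h₀(1−φ₀) ⇒ h = h₀·(1−φ₀)/(1−φ)
h = 0.12 × (1 − 0.45)/(1 − 0.1120) = 0.12 × 0.6194 = 0.0743 km

74 m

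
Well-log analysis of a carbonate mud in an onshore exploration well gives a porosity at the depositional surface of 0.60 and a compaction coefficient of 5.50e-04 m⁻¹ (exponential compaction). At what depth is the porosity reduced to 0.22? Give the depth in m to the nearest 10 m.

1820 m

Working in km (1 km = 1000 m; k in km⁻¹ = k in m⁻¹ × 1000):
Invert Athy's law: Z = ln(n₀/n) / k
Z = ln(0.6/0.22) / 0.55 = ln(2.727) / 0.55 = 1.0033 / 0.55 = 1.824 km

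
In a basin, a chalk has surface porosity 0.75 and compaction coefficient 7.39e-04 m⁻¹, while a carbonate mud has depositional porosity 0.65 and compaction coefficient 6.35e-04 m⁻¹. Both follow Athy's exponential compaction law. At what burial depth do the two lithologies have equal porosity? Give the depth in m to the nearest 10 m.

Working in km (1 km = 1000 m; β in km⁻¹ = β in m⁻¹ × 1000):
Set n₀ₐ e^(−βₐz) = n₀ᵦ e^(−βᵦz) ⇒ ln(n₀ₐ/n₀ᵦ) = (βₐ − βᵦ)·z
z = ln(0.75/0.65) / (0.739 − 0.635) = 0.1431 / 0.104 = 1.376 km

1380 m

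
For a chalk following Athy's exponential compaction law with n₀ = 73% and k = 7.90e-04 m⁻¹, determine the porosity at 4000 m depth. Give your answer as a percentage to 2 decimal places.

Working in km (1 km = 1000 m; k in km⁻¹ = k in m⁻¹ × 1000):
n = n₀·exp(−k·d) = 0.73 × exp(−0.79 × 4) = 0.73 × exp(−3.16)
  = 0.73 × 0.0424 = 0.0310

3.10%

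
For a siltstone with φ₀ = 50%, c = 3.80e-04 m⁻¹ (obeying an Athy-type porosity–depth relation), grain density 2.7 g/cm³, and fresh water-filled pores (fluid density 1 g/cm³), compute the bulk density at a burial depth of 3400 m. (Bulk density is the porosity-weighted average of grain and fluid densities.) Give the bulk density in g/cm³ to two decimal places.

Working in km (1 km = 1000 m; c in km⁻¹ = c in m⁻¹ × 1000):
Porosity at depth: φ = 0.5·exp(−0.38×3.4) = 0.5×0.2747 = 0.1374
Bulk density: ρ_b = (1−φ)ρ_g + φ·ρ_f = 0.8626×2.7 + 0.1374×1
       = 2.329 + 0.137 = 2.466 g/cm³

2.47 g/cm³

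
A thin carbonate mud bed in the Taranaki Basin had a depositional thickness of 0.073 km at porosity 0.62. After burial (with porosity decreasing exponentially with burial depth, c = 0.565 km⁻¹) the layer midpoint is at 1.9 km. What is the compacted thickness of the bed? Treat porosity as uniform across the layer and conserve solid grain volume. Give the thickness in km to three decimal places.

0.035 km

Porosity at 1.9 km: phi = 0.62·exp(−0.565×1.9) = 0.2119
Solid-volume conservation: h(1−phi) = h₀(1−phi₀) ⇒ h = h₀·(1−phi₀)/(1−phi)
h = 0.073 × (1 − 0.62)/(1 − 0.2119) = 0.073 × 0.4822 = 0.0352 km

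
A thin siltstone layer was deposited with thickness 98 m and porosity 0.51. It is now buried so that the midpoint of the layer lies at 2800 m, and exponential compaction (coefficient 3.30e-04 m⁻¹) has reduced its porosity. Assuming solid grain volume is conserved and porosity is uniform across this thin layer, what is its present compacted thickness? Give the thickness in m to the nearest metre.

Working in km (1 km = 1000 m; k in km⁻¹ = k in m⁻¹ × 1000):
Porosity at 2.8 km: phi = 0.51·exp(−0.33×2.8) = 0.2024
Solid-volume conservation: h(1−phi) = h₀(1−phi₀) ⇒ h = h₀·(1−phi₀)/(1−phi)
h = 0.098 × (1 − 0.51)/(1 − 0.2024) = 0.098 × 0.6144 = 0.0602 km

60 m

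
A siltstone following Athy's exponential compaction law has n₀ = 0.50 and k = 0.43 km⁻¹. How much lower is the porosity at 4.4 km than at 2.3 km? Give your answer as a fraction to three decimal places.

n(2.3) = 0.5·e^(−0.43×2.3) = 0.1860
n(4.4) = 0.5·e^(−0.43×4.4) = 0.0754
Δn = 0.1860 − 0.0754 = 0.1106

0.111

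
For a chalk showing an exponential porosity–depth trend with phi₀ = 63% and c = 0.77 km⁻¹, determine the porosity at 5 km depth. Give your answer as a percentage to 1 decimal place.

phi = phi₀·exp(−c·Z) = 0.63 × exp(−0.77 × 5) = 0.63 × exp(−3.85)
  = 0.63 × 0.0213 = 0.0134

1.3%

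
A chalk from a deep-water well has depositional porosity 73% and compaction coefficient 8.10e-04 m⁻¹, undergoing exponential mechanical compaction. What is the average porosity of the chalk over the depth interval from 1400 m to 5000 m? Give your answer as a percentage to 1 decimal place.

7.6%

Working in km (1 km = 1000 m; k in km⁻¹ = k in m⁻¹ × 1000):
⟨φ⟩ = (1/(Z₂−Z₁)) ∫ φ₀ e^(−kZ) dZ = φ₀·(e^(−k·Z₁) − e^(−k·Z₂)) / (k·(Z₂−Z₁))
e^(−0.81×1.4) = 0.3217; e^(−0.81×5) = 0.0174
⟨φ⟩ = 0.73 × (0.3217 − 0.0174) / (0.81 × 3.6) = 0.73 × 0.1044 = 0.0762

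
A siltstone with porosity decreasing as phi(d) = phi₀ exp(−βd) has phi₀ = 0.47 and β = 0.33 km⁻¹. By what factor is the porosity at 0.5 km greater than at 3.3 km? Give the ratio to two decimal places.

2.52

phi(d₁)/phi(d₂) = e^(−β·d₁)/e^(−β·d₂) = e^{β(d₂−d₁)}
= exp(0.33 × 2.8) = exp(0.924) = 2.5193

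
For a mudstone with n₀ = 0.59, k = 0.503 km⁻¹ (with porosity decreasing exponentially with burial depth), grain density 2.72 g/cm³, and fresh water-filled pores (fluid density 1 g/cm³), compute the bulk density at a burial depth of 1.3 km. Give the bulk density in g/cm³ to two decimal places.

2.19 g/cm³

Porosity at depth: n = 0.59·exp(−0.503×1.3) = 0.59×0.5200 = 0.3068
Bulk density: ρ_b = (1−n)ρ_g + n·ρ_f = 0.6932×2.72 + 0.3068×1
       = 1.885 + 0.307 = 2.192 g/cm³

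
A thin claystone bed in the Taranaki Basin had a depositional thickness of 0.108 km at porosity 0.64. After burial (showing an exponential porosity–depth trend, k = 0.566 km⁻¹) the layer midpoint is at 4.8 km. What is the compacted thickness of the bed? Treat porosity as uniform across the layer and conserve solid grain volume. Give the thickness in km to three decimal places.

0.041 km

Porosity at 4.8 km: phi = 0.64·exp(−0.566×4.8) = 0.0423
Solid-volume conservation: h(1−phi) = h₀(1−phi₀) ⇒ h = h₀·(1−phi₀)/(1−phi)
h = 0.108 × (1 − 0.64)/(1 − 0.0423) = 0.108 × 0.3759 = 0.0406 km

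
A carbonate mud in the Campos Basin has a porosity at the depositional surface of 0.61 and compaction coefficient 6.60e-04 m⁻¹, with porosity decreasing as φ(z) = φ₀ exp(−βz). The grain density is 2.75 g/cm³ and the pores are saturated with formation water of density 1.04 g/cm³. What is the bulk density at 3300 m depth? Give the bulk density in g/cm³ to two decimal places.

2.63 g/cm³

Working in km (1 km = 1000 m; β in km⁻¹ = β in m⁻¹ × 1000):
Porosity at depth: φ = 0.61·exp(−0.66×3.3) = 0.61×0.1133 = 0.0691
Bulk density: ρ_b = (1−φ)ρ_g + φ·ρ_f = 0.9309×2.75 + 0.0691×1.04
       = 2.560 + 0.072 = 2.632 g/cm³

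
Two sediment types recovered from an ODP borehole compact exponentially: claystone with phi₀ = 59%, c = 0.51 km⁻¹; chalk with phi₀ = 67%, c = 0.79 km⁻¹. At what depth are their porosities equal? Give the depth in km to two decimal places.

0.45 km

Set phi₀ₐ e^(−cₐz) = phi₀ᵦ e^(−cᵦz) ⇒ ln(phi₀ₐ/phi₀ᵦ) = (cₐ − cᵦ)·z
z = ln(0.59/0.67) / (0.51 − 0.79) = -0.1272 / -0.28 = 0.454 km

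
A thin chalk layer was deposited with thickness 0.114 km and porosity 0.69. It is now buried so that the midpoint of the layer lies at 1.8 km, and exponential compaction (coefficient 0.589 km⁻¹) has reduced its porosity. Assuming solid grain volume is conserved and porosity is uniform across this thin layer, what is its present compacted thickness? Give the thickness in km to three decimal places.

Porosity at 1.8 km: φ = 0.69·exp(−0.589×1.8) = 0.2390
Solid-volume conservation: h(1−φ) = h₀(1−φ₀) ⇒ h = h₀·(1−φ₀)/(1−φ)
h = 0.114 × (1 − 0.69)/(1 − 0.2390) = 0.114 × 0.4074 = 0.0464 km

0.046 km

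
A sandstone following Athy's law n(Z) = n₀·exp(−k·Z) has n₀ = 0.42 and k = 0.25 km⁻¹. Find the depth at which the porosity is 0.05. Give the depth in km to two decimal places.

Invert Athy's law: Z = ln(n₀/n) / k
Z = ln(0.42/0.05) / 0.25 = ln(8.4) / 0.25 = 2.1282 / 0.25 = 8.513 km

8.51 km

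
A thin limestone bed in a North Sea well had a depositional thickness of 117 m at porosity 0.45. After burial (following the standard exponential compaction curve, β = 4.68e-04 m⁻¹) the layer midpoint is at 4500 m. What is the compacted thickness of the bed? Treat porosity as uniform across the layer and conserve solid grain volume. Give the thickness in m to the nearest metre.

68 m

Working in km (1 km = 1000 m; β in km⁻¹ = β in m⁻¹ × 1000):
Porosity at 4.5 km: phi = 0.45·exp(−0.468×4.5) = 0.0548
Solid-volume conservation: h(1−phi) = h₀(1−phi₀) ⇒ h = h₀·(1−phi₀)/(1−phi)
h = 0.117 × (1 − 0.45)/(1 − 0.0548) = 0.117 × 0.5819 = 0.0681 km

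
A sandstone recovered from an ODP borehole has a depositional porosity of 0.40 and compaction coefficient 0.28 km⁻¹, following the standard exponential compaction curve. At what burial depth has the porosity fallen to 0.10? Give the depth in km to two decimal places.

4.95 km

Invert Athy's law: d = ln(φ₀/φ) / c
d = ln(0.4/0.1) / 0.28 = ln(4) / 0.28 = 1.3863 / 0.28 = 4.951 km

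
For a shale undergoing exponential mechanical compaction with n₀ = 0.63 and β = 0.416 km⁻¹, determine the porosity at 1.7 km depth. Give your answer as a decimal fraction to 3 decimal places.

n = n₀·exp(−β·d) = 0.63 × exp(−0.416 × 1.7) = 0.63 × exp(−0.7072)
  = 0.63 × 0.4930 = 0.3106

0.311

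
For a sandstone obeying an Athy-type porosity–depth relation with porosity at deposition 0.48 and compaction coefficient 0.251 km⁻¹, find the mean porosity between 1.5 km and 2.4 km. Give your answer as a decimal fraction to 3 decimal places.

0.295

⟨n⟩ = (1/(d₂−d₁)) ∫ n₀ e^(−βd) dd = n₀·(e^(−β·d₁) − e^(−β·d₂)) / (β·(d₂−d₁))
e^(−0.251×1.5) = 0.6863; e^(−0.251×2.4) = 0.5475
⟨n⟩ = 0.48 × (0.6863 − 0.5475) / (0.251 × 0.9) = 0.48 × 0.6143 = 0.2948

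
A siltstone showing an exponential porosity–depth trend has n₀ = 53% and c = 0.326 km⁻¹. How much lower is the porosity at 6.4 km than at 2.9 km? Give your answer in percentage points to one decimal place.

14.0 percentage points

n(2.9) = 0.53·e^(−0.326×2.9) = 0.2059
n(6.4) = 0.53·e^(−0.326×6.4) = 0.0658
Δn = 0.2059 − 0.0658 = 0.1401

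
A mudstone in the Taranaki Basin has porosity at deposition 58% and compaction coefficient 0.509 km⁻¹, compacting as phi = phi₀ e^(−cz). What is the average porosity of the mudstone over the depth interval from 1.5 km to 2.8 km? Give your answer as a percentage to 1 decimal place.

19.8%

⟨phi⟩ = (1/(z₂−z₁)) ∫ phi₀ e^(−cz) dz = phi₀·(e^(−c·z₁) − e^(−c·z₂)) / (c·(z₂−z₁))
e^(−0.509×1.5) = 0.4660; e^(−0.509×2.8) = 0.2405
⟨phi⟩ = 0.58 × (0.4660 − 0.2405) / (0.509 × 1.3) = 0.58 × 0.3409 = 0.1977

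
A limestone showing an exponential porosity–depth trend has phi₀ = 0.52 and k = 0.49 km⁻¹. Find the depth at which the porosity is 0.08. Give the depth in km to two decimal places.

Invert Athy's law: z = ln(phi₀/phi) / k
z = ln(0.52/0.08) / 0.49 = ln(6.5) / 0.49 = 1.8718 / 0.49 = 3.820 km

3.82 km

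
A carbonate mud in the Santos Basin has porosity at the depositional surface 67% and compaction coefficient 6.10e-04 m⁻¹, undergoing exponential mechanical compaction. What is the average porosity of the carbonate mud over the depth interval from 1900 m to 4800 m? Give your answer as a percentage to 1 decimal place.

9.9%

Working in km (1 km = 1000 m; k in km⁻¹ = k in m⁻¹ × 1000):
⟨φ⟩ = (1/(Z₂−Z₁)) ∫ φ₀ e^(−kZ) dZ = φ₀·(e^(−k·Z₁) − e^(−k·Z₂)) / (k·(Z₂−Z₁))
e^(−0.61×1.9) = 0.3138; e^(−0.61×4.8) = 0.0535
⟨φ⟩ = 0.67 × (0.3138 − 0.0535) / (0.61 × 2.9) = 0.67 × 0.1471 = 0.0986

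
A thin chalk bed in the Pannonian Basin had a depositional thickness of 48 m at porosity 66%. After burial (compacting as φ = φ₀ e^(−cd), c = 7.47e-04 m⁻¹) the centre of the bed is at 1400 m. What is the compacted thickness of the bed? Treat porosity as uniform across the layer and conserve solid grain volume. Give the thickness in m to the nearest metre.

Working in km (1 km = 1000 m; c in km⁻¹ = c in m⁻¹ × 1000):
Porosity at 1.4 km: φ = 0.66·exp(−0.747×1.4) = 0.2319
Solid-volume conservation: h(1−φ) = h₀(1−φ₀) ⇒ h = h₀·(1−φ₀)/(1−φ)
h = 0.048 × (1 − 0.66)/(1 − 0.2319) = 0.048 × 0.4427 = 0.0212 km

21 m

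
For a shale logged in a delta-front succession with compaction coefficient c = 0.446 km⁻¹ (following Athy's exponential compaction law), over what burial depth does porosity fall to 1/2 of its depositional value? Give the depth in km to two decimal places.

phi/phi₀ = 1/2 ⇒ exp(−c·z) = 1/2 ⇒ z = ln(2) / c
z = 0.6931 / 0.446 = 1.554 km

1.55 km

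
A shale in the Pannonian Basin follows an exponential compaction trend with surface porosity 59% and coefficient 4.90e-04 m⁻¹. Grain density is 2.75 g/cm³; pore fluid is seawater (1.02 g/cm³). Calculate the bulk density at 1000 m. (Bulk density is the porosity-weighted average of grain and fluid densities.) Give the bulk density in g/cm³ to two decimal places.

Working in km (1 km = 1000 m; k in km⁻¹ = k in m⁻¹ × 1000):
Porosity at depth: φ = 0.59·exp(−0.49×1) = 0.59×0.6126 = 0.3614
Bulk density: ρ_b = (1−φ)ρ_g + φ·ρ_f = 0.6386×2.75 + 0.3614×1.02
       = 1.756 + 0.369 = 2.125 g/cm³

2.12 g/cm³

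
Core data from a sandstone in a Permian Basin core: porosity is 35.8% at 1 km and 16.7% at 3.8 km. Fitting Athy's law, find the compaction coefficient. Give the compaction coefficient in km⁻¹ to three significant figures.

0.272 km⁻¹

Athy: φ(Z) = φ₀ e^(−cZ) ⇒ φ₁/φ₂ = e^{c(Z₂−Z₁)} ⇒ c = ln(φ₁/φ₂)/(Z₂−Z₁)
c = ln(0.358/0.167) / (3.8 − 1) = ln(2.144) / 2.8 = 0.7625 / 2.8 = 0.2723 km⁻¹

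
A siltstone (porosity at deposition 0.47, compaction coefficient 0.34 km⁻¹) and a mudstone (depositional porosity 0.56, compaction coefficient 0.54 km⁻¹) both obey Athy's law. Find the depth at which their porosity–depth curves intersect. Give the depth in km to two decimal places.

0.88 km

Set phi₀ₐ e^(−kₐz) = phi₀ᵦ e^(−kᵦz) ⇒ ln(phi₀ₐ/phi₀ᵦ) = (kₐ − kᵦ)·z
z = ln(0.47/0.56) / (0.34 − 0.54) = -0.1752 / -0.2 = 0.876 km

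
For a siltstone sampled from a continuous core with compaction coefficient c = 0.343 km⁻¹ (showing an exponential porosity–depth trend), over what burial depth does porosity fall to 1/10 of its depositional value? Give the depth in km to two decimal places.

n/n₀ = 1/10 ⇒ exp(−c·d) = 1/10 ⇒ d = ln(10) / c
d = 2.3026 / 0.343 = 6.713 km

6.71 km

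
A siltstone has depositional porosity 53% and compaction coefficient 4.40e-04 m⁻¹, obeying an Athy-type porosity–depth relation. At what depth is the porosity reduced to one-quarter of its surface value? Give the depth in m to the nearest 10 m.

Working in km (1 km = 1000 m; β in km⁻¹ = β in m⁻¹ × 1000):
n/n₀ = 1/4 ⇒ exp(−β·z) = 1/4 ⇒ z = ln(4) / β
z = 1.3863 / 0.44 = 3.151 km

3150 m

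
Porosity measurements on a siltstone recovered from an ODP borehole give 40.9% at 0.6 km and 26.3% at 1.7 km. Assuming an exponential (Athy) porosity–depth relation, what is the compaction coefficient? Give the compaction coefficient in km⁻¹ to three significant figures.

Athy: φ(Z) = φ₀ e^(−cZ) ⇒ φ₁/φ₂ = e^{c(Z₂−Z₁)} ⇒ c = ln(φ₁/φ₂)/(Z₂−Z₁)
c = ln(0.409/0.263) / (1.7 − 0.6) = ln(1.555) / 1.1 = 0.4416 / 1.1 = 0.4014 km⁻¹

0.401 km⁻¹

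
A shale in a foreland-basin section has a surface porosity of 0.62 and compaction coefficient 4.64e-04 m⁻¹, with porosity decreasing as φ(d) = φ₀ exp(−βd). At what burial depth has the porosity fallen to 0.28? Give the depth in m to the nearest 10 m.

Working in km (1 km = 1000 m; β in km⁻¹ = β in m⁻¹ × 1000):
Invert Athy's law: d = ln(φ₀/φ) / β
d = ln(0.62/0.28) / 0.464 = ln(2.214) / 0.464 = 0.7949 / 0.464 = 1.713 km

1710 m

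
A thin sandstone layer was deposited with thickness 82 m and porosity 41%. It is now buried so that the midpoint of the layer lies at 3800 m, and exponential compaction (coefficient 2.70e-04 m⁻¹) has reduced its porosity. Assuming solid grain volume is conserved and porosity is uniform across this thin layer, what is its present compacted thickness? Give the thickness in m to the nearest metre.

Working in km (1 km = 1000 m; β in km⁻¹ = β in m⁻¹ × 1000):
Porosity at 3.8 km: n = 0.41·exp(−0.27×3.8) = 0.1470
Solid-volume conservation: h(1−n) = h₀(1−n₀) ⇒ h = h₀·(1−n₀)/(1−n)
h = 0.082 × (1 − 0.41)/(1 − 0.1470) = 0.082 × 0.6916 = 0.0567 km

57 m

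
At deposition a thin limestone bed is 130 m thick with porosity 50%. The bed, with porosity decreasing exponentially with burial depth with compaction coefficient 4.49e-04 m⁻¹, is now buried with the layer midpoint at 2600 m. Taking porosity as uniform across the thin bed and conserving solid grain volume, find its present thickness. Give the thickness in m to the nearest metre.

Working in km (1 km = 1000 m; β in km⁻¹ = β in m⁻¹ × 1000):
Porosity at 2.6 km: phi = 0.5·exp(−0.449×2.6) = 0.1556
Solid-volume conservation: h(1−phi) = h₀(1−phi₀) ⇒ h = h₀·(1−phi₀)/(1−phi)
h = 0.13 × (1 − 0.5)/(1 − 0.1556) = 0.13 × 0.5921 = 0.0770 km

77 m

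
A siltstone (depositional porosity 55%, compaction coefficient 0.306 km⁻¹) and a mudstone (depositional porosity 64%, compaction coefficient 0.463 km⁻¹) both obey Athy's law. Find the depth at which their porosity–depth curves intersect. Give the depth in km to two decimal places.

Set phi₀ₐ e^(−βₐz) = phi₀ᵦ e^(−βᵦz) ⇒ ln(phi₀ₐ/phi₀ᵦ) = (βₐ − βᵦ)·z
z = ln(0.55/0.64) / (0.306 − 0.463) = -0.1515 / -0.157 = 0.965 km

0.97 km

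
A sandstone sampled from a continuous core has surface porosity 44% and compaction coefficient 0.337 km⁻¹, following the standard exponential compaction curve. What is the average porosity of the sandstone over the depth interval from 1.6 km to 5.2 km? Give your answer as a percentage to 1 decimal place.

14.9%

⟨n⟩ = (1/(d₂−d₁)) ∫ n₀ e^(−cd) dd = n₀·(e^(−c·d₁) − e^(−c·d₂)) / (c·(d₂−d₁))
e^(−0.337×1.6) = 0.5832; e^(−0.337×5.2) = 0.1734
⟨n⟩ = 0.44 × (0.5832 − 0.1734) / (0.337 × 3.6) = 0.44 × 0.3378 = 0.1486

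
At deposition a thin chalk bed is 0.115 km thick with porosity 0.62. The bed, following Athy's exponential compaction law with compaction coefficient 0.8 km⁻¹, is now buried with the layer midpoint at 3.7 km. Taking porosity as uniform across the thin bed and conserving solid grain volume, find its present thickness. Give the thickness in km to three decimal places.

Porosity at 3.7 km: φ = 0.62·exp(−0.8×3.7) = 0.0321
Solid-volume conservation: h(1−φ) = h₀(1−φ₀) ⇒ h = h₀·(1−φ₀)/(1−φ)
h = 0.115 × (1 − 0.62)/(1 − 0.0321) = 0.115 × 0.3926 = 0.0452 km

0.045 km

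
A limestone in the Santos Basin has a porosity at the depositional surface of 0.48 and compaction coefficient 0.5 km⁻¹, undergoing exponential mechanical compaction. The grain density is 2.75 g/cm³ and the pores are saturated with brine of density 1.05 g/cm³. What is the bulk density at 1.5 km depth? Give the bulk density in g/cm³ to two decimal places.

2.36 g/cm³

Porosity at depth: φ = 0.48·exp(−0.5×1.5) = 0.48×0.4724 = 0.2267
Bulk density: ρ_b = (1−φ)ρ_g + φ·ρ_f = 0.7733×2.75 + 0.2267×1.05
       = 2.126 + 0.238 = 2.365 g/cm³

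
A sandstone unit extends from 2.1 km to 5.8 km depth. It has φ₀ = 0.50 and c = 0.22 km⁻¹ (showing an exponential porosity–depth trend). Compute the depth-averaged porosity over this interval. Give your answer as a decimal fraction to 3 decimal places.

⟨φ⟩ = (1/(z₂−z₁)) ∫ φ₀ e^(−cz) dz = φ₀·(e^(−c·z₁) − e^(−c·z₂)) / (c·(z₂−z₁))
e^(−0.22×2.1) = 0.6300; e^(−0.22×5.8) = 0.2792
⟨φ⟩ = 0.5 × (0.6300 − 0.2792) / (0.22 × 3.7) = 0.5 × 0.4310 = 0.2155

0.216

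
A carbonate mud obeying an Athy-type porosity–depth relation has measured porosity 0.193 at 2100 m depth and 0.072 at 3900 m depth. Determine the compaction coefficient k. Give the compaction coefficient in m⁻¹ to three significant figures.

0.000548 m⁻¹

Working in km (1 km = 1000 m; k in km⁻¹ = k in m⁻¹ × 1000):
Athy: n(Z) = n₀ e^(−kZ) ⇒ n₁/n₂ = e^{k(Z₂−Z₁)} ⇒ k = ln(n₁/n₂)/(Z₂−Z₁)
k = ln(0.193/0.072) / (3.9 − 2.1) = ln(2.681) / 1.8 = 0.9860 / 1.8 = 0.5478 km⁻¹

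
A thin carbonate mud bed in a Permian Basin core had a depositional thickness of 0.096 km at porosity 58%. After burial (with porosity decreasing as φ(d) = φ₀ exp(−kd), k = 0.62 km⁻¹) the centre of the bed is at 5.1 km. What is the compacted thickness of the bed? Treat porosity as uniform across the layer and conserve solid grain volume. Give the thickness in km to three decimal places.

0.041 km

Porosity at 5.1 km: φ = 0.58·exp(−0.62×5.1) = 0.0246
Solid-volume conservation: h(1−φ) = h₀(1−φ₀) ⇒ h = h₀·(1−φ₀)/(1−φ)
h = 0.096 × (1 − 0.58)/(1 − 0.0246) = 0.096 × 0.4306 = 0.0413 km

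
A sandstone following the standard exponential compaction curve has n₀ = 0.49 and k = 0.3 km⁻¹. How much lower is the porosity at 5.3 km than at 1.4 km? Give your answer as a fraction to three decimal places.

n(1.4) = 0.49·e^(−0.3×1.4) = 0.3220
n(5.3) = 0.49·e^(−0.3×5.3) = 0.0999
Δn = 0.3220 − 0.0999 = 0.2220

0.222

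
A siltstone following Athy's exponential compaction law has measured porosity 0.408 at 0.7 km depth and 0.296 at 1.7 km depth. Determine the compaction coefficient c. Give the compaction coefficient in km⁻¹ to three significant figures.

0.321 km⁻¹

Athy: φ(Z) = φ₀ e^(−cZ) ⇒ φ₁/φ₂ = e^{c(Z₂−Z₁)} ⇒ c = ln(φ₁/φ₂)/(Z₂−Z₁)
c = ln(0.408/0.296) / (1.7 − 0.7) = ln(1.378) / 1 = 0.3209 / 1 = 0.3209 km⁻¹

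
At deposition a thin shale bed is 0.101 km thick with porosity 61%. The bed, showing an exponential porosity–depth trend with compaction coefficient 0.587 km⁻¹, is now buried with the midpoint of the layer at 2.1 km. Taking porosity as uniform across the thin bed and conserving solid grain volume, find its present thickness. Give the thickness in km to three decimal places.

Porosity at 2.1 km: phi = 0.61·exp(−0.587×2.1) = 0.1778
Solid-volume conservation: h(1−phi) = h₀(1−phi₀) ⇒ h = h₀·(1−phi₀)/(1−phi)
h = 0.101 × (1 − 0.61)/(1 − 0.1778) = 0.101 × 0.4743 = 0.0479 km

0.048 km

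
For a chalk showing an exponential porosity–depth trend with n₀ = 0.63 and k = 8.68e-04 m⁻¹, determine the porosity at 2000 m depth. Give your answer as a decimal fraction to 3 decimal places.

0.111

Working in km (1 km = 1000 m; k in km⁻¹ = k in m⁻¹ × 1000):
n = n₀·exp(−k·z) = 0.63 × exp(−0.868 × 2) = 0.63 × exp(−1.736)
  = 0.63 × 0.1762 = 0.1110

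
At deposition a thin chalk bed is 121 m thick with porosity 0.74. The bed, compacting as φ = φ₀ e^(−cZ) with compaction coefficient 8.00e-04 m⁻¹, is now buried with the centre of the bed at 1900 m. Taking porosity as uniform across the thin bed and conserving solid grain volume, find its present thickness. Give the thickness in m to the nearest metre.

38 m

Working in km (1 km = 1000 m; c in km⁻¹ = c in m⁻¹ × 1000):
Porosity at 1.9 km: φ = 0.74·exp(−0.8×1.9) = 0.1618
Solid-volume conservation: h(1−φ) = h₀(1−φ₀) ⇒ h = h₀·(1−φ₀)/(1−φ)
h = 0.121 × (1 − 0.74)/(1 − 0.1618) = 0.121 × 0.3102 = 0.0375 km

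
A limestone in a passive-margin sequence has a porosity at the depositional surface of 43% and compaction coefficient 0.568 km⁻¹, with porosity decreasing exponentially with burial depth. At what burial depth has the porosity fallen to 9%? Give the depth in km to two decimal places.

Invert Athy's law: z = ln(φ₀/φ) / β
z = ln(0.43/0.09) / 0.568 = ln(4.778) / 0.568 = 1.5640 / 0.568 = 2.753 km

2.75 km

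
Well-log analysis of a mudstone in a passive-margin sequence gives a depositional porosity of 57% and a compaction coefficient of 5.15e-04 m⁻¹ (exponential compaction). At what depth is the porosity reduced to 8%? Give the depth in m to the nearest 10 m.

Working in km (1 km = 1000 m; k in km⁻¹ = k in m⁻¹ × 1000):
Invert Athy's law: Z = ln(phi₀/phi) / k
Z = ln(0.57/0.08) / 0.515 = ln(7.125) / 0.515 = 1.9636 / 0.515 = 3.813 km

3810 m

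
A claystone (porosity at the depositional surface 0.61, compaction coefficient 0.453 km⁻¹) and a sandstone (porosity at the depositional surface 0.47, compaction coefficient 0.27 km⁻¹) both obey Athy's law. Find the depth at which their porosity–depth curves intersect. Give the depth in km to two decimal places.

Set n₀ₐ e^(−cₐZ) = n₀ᵦ e^(−cᵦZ) ⇒ ln(n₀ₐ/n₀ᵦ) = (cₐ − cᵦ)·Z
Z = ln(0.61/0.47) / (0.453 − 0.27) = 0.2607 / 0.183 = 1.425 km

1.42 km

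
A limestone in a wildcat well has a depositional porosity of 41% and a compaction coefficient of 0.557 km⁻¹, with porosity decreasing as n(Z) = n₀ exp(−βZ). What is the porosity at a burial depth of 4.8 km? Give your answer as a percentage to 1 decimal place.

n = n₀·exp(−β·Z) = 0.41 × exp(−0.557 × 4.8) = 0.41 × exp(−2.674)
  = 0.41 × 0.0690 = 0.0283

2.8%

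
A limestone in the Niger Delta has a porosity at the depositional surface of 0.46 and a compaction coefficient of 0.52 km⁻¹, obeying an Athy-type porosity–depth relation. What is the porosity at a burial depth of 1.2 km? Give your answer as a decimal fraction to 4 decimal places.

n = n₀·exp(−k·Z) = 0.46 × exp(−0.52 × 1.2) = 0.46 × exp(−0.624)
  = 0.46 × 0.5358 = 0.2465

0.2465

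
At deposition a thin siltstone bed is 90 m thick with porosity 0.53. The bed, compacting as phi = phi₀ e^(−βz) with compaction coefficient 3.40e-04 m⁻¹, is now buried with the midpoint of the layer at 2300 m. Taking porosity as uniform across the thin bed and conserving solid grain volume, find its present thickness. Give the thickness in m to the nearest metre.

Working in km (1 km = 1000 m; β in km⁻¹ = β in m⁻¹ × 1000):
Porosity at 2.3 km: phi = 0.53·exp(−0.34×2.3) = 0.2425
Solid-volume conservation: h(1−phi) = h₀(1−phi₀) ⇒ h = h₀·(1−phi₀)/(1−phi)
h = 0.09 × (1 − 0.53)/(1 − 0.2425) = 0.09 × 0.6204 = 0.0558 km

56 m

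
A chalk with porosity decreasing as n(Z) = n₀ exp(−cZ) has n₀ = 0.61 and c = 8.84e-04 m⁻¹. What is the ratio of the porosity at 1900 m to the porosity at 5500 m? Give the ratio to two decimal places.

24.10

Working in km (1 km = 1000 m; c in km⁻¹ = c in m⁻¹ × 1000):
n(Z₁)/n(Z₂) = e^(−c·Z₁)/e^(−c·Z₂) = e^{c(Z₂−Z₁)}
= exp(0.884 × 3.6) = exp(3.182) = 24.1045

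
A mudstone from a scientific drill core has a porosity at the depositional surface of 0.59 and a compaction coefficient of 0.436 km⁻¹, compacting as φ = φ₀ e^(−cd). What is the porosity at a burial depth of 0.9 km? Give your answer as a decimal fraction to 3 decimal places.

0.399

φ = φ₀·exp(−c·d) = 0.59 × exp(−0.436 × 0.9) = 0.59 × exp(−0.3924)
  = 0.59 × 0.6754 = 0.3985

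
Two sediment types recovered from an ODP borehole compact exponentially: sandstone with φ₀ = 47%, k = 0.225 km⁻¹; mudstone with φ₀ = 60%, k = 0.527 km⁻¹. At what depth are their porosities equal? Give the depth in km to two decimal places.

Set φ₀ₐ e^(−kₐd) = φ₀ᵦ e^(−kᵦd) ⇒ ln(φ₀ₐ/φ₀ᵦ) = (kₐ − kᵦ)·d
d = ln(0.47/0.6) / (0.225 − 0.527) = -0.2442 / -0.302 = 0.809 km

0.81 km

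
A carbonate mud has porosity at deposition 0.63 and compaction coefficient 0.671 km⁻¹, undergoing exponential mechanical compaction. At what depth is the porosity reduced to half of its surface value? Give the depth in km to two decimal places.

1.03 km

phi/phi₀ = 1/2 ⇒ exp(−β·d) = 1/2 ⇒ d = ln(2) / β
d = 0.6931 / 0.671 = 1.033 km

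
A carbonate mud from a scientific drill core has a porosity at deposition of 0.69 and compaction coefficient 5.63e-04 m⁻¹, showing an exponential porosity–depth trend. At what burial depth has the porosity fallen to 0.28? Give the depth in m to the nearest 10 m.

1600 m

Working in km (1 km = 1000 m; c in km⁻¹ = c in m⁻¹ × 1000):
Invert Athy's law: Z = ln(φ₀/φ) / c
Z = ln(0.69/0.28) / 0.563 = ln(2.464) / 0.563 = 0.9019 / 0.563 = 1.602 km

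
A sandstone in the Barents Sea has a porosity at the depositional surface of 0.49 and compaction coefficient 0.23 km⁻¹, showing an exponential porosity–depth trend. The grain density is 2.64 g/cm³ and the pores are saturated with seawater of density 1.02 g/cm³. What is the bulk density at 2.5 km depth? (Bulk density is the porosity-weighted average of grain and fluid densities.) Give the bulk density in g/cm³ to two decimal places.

Porosity at depth: phi = 0.49·exp(−0.23×2.5) = 0.49×0.5627 = 0.2757
Bulk density: ρ_b = (1−phi)ρ_g + phi·ρ_f = 0.7243×2.64 + 0.2757×1.02
       = 1.912 + 0.281 = 2.193 g/cm³

2.19 g/cm³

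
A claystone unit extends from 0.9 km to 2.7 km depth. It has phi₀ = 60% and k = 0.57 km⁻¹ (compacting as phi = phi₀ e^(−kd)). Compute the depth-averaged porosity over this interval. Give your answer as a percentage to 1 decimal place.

⟨phi⟩ = (1/(d₂−d₁)) ∫ phi₀ e^(−kd) dd = phi₀·(e^(−k·d₁) − e^(−k·d₂)) / (k·(d₂−d₁))
e^(−0.57×0.9) = 0.5987; e^(−0.57×2.7) = 0.2146
⟨phi⟩ = 0.6 × (0.5987 − 0.2146) / (0.57 × 1.8) = 0.6 × 0.3744 = 0.2246

22.5%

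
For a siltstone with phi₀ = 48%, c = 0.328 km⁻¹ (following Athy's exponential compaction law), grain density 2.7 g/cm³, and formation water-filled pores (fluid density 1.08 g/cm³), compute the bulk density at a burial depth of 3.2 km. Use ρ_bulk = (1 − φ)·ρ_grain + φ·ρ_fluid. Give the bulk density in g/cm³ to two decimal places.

Porosity at depth: phi = 0.48·exp(−0.328×3.2) = 0.48×0.3501 = 0.1680
Bulk density: ρ_b = (1−phi)ρ_g + phi·ρ_f = 0.8320×2.7 + 0.1680×1.08
       = 2.246 + 0.181 = 2.428 g/cm³

2.43 g/cm³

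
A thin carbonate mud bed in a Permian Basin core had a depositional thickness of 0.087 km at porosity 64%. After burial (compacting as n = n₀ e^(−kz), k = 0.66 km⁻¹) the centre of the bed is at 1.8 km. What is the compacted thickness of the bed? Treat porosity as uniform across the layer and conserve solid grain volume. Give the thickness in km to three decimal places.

0.039 km

Porosity at 1.8 km: n = 0.64·exp(−0.66×1.8) = 0.1951
Solid-volume conservation: h(1−n) = h₀(1−n₀) ⇒ h = h₀·(1−n₀)/(1−n)
h = 0.087 × (1 − 0.64)/(1 − 0.1951) = 0.087 × 0.4473 = 0.0389 km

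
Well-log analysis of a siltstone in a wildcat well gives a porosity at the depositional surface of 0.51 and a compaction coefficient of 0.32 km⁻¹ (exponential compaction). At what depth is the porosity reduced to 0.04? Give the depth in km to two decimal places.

7.95 km

Invert Athy's law: Z = ln(n₀/n) / c
Z = ln(0.51/0.04) / 0.32 = ln(12.75) / 0.32 = 2.5455 / 0.32 = 7.955 km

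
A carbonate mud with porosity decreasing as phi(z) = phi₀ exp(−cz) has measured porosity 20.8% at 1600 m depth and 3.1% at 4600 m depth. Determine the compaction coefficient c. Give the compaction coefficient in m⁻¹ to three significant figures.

0.000635 m⁻¹

Working in km (1 km = 1000 m; c in km⁻¹ = c in m⁻¹ × 1000):
Athy: phi(z) = phi₀ e^(−cz) ⇒ phi₁/phi₂ = e^{c(z₂−z₁)} ⇒ c = ln(phi₁/phi₂)/(z₂−z₁)
c = ln(0.208/0.031) / (4.6 − 1.6) = ln(6.71) / 3 = 1.9036 / 3 = 0.6345 km⁻¹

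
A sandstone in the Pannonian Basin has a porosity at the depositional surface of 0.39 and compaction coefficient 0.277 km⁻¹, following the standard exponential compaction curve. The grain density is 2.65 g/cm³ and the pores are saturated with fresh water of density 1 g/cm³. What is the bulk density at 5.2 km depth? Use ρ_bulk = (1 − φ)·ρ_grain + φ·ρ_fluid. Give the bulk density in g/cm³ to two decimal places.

2.50 g/cm³

Porosity at depth: n = 0.39·exp(−0.277×5.2) = 0.39×0.2368 = 0.0924
Bulk density: ρ_b = (1−n)ρ_g + n·ρ_f = 0.9076×2.65 + 0.0924×1
       = 2.405 + 0.092 = 2.498 g/cm³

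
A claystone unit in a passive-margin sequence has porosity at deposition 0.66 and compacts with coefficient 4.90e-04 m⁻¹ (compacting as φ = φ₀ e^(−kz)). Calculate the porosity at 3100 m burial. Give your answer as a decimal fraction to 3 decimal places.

0.144

Working in km (1 km = 1000 m; k in km⁻¹ = k in m⁻¹ × 1000):
φ = φ₀·exp(−k·z) = 0.66 × exp(−0.49 × 3.1) = 0.66 × exp(−1.519)
  = 0.66 × 0.2189 = 0.1445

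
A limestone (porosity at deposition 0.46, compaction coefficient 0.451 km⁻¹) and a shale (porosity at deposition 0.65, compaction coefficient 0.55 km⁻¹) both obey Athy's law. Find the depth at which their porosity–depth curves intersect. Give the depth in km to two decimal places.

Set n₀ₐ e^(−cₐZ) = n₀ᵦ e^(−cᵦZ) ⇒ ln(n₀ₐ/n₀ᵦ) = (cₐ − cᵦ)·Z
Z = ln(0.46/0.65) / (0.451 − 0.55) = -0.3457 / -0.099 = 3.492 km

3.49 km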